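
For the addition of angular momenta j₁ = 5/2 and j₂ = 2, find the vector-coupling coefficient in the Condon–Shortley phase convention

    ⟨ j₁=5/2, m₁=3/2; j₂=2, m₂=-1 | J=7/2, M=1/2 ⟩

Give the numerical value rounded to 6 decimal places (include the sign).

√[8·1!4!3!/9! · 4!1!1!3!4!3!] = √(2304/35)
  +(−1)^0/∏(0,1,1,1,3,2)! = 1/12  (running 1/12)
  +(−1)^1/∏(1,0,0,0,4,3)! = -1/144  (running 11/144)
⟨..|..⟩ = √(2304/35)·(11/144) = +0.619780

+√(121/315) ≈ +0.619780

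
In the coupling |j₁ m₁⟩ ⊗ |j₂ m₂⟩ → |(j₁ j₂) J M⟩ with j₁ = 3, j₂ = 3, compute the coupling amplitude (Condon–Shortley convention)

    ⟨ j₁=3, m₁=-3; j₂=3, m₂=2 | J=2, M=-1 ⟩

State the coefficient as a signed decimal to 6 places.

j₁+j₂−J=4  J+j₁−j₂=2  J−j₁+j₂=2  j₁+j₂+J+1=9
(j₁±m₁, j₂±m₂, J±M) = (0,6,5,1,1,3)
P² = 4800/7
sum k=4..4:
  [4] +1/48 = 1/48
S = 1/48
C² = P²·S² = 25/84 ; C = +0.545545

+0.545545  (= +√(25/84))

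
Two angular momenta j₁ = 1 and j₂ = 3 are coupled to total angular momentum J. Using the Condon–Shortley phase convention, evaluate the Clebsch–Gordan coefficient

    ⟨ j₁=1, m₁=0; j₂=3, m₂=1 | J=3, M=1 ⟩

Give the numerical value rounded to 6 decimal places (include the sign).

-0.288675

√[7·1!1!5!/8! · 1!1!4!2!4!2!] = √(48)
  +(−1)^0/∏(0,1,1,4,0,1)! = 1/24  (running 1/24)
  +(−1)^1/∏(1,0,0,3,1,2)! = -1/12  (running -1/24)
⟨..|..⟩ = √(48)·(-1/24) = -0.288675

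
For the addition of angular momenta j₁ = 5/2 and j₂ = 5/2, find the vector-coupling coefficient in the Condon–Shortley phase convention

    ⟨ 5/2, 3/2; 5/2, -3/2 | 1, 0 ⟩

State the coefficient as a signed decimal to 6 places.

j₁+j₂−J=4  J+j₁−j₂=1  J−j₁+j₂=1  j₁+j₂+J+1=7
(j₁±m₁, j₂±m₂, J±M) = (4,1,1,4,1,1)
P² = 288/35
sum k=0..1:
  [0] +1/24 = 1/24
  [1] −1/6 = -1/6
S = -1/8
C² = P²·S² = 9/70 ; C = -0.358569

-0.358569  (= −√(9/70))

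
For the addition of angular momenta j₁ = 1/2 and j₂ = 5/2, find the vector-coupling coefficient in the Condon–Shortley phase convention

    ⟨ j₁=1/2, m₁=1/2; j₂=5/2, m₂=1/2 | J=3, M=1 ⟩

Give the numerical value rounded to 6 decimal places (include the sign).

triangle: 0!*1!*5!/7! = 120/5040
(j±m)!: 1!*0!*3!*2!*4!*2! = 576
prefactor² = (2J+1)*Δ*N² = 96
  k=0: +1/(0!*0!*0!*3!*1!*2!) = 1/12
Σ = 1/12  ⇒  CG² = 96*1/12² = 2/3
CG = +√(2/3) = +0.816497

+0.816497  (= +√(2/3))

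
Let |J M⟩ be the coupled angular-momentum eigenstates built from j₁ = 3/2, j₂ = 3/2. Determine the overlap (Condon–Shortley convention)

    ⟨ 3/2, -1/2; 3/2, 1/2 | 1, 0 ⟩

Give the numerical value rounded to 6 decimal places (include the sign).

triangle: 2!*1!*1!/5! = 2/120
(j±m)!: 1!*2!*2!*1!*1!*1! = 4
prefactor² = (2J+1)*Δ*N² = 1/5
  k=1: −1/(1!*1!*1!*1!*0!*0!) = -1
  k=2: +1/(2!*0!*0!*0!*1!*1!) = 1/2
Σ = -1/2  ⇒  CG² = 1/5*(-1/2)² = 1/20
CG = −√(1/20) = -0.223607

−√(1/20) = -0.223607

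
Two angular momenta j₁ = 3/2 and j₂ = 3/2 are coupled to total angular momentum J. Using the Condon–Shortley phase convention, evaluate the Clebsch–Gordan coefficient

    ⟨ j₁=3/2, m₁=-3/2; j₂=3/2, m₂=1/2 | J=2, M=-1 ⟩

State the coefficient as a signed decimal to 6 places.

√[5·1!2!2!/6! · 0!3!2!1!1!3!] = √(2)
  +(−1)^1/∏(1,0,2,1,0,1)! = -1/2  (running -1/2)
⟨..|..⟩ = √(2)·(-1/2) = -0.707107

−√(1/2) ≈ -0.707107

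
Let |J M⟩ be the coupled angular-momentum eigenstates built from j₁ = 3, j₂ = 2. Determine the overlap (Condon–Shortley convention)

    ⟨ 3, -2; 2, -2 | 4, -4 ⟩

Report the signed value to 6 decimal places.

√[9·1!5!3!/10! · 1!5!0!4!0!8!] = √(207360)
  +(−1)^0/∏(0,1,5,0,0,3)! = 1/720  (running 1/720)
⟨..|..⟩ = √(207360)·(1/720) = +0.632456

+√(2/5) ≈ +0.632456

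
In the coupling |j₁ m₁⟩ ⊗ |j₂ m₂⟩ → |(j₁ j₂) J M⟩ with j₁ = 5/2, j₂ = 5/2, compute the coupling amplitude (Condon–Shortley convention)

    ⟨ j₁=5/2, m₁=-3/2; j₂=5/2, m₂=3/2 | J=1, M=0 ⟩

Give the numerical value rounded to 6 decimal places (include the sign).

triangle: 4!*1!*1!/7! = 24/5040
(j±m)!: 1!*4!*4!*1!*1!*1! = 576
prefactor² = (2J+1)*Δ*N² = 288/35
  k=3: −1/(3!*1!*1!*1!*0!*0!) = -1/6
  k=4: +1/(4!*0!*0!*0!*1!*1!) = 1/24
Σ = -1/8  ⇒  CG² = 288/35*(-1/8)² = 9/70
CG = −√(9/70) = -0.358569

−√(9/70) ≈ -0.358569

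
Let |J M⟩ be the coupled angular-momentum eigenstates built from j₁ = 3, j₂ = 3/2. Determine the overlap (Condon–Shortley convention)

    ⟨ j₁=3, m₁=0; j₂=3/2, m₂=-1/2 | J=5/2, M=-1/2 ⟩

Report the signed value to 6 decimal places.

-0.414039

√[6·2!4!1!/8! · 3!3!1!2!2!3!] = √(216/35)
  +(−1)^0/∏(0,2,3,1,1,0)! = 1/12  (running 1/12)
  +(−1)^1/∏(1,1,2,0,2,1)! = -1/4  (running -1/6)
⟨..|..⟩ = √(216/35)·(-1/6) = -0.414039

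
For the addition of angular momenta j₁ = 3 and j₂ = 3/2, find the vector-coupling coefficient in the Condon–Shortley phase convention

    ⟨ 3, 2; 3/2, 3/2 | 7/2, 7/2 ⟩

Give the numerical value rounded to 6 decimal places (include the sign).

−√(1/3) ≈ -0.577350

triangle: 1!*5!*2!/9! = 240/362880
(j±m)!: 5!*1!*3!*0!*7!*0! = 3628800
prefactor² = (2J+1)*Δ*N² = 19200
  k=1: −1/(1!*0!*0!*2!*5!*0!) = -1/240
Σ = -1/240  ⇒  CG² = 19200*(-1/240)² = 1/3
CG = −√(1/3) = -0.577350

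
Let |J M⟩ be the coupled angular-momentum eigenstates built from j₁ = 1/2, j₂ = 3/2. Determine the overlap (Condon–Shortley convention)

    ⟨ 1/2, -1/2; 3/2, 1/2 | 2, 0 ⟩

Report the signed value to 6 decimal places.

j₁+j₂−J=0  J+j₁−j₂=1  J−j₁+j₂=3  j₁+j₂+J+1=5
(j₁±m₁, j₂±m₂, J±M) = (0,1,2,1,2,2)
P² = 2
sum k=0..0:
  [0] +1/2 = 1/2
S = 1/2
C² = P²·S² = 1/2 ; C = +0.707107

+0.707107  (= +√(1/2))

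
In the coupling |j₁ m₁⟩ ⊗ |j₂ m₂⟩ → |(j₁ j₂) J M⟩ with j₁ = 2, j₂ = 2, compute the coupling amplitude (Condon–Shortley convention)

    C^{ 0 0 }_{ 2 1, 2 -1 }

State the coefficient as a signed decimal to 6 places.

triangle: 4!*0!*0!/5! = 24/120
(j±m)!: 3!*1!*1!*3!*0!*0! = 36
prefactor² = (2J+1)*Δ*N² = 36/5
  k=1: −1/(1!*3!*0!*0!*0!*0!) = -1/6
Σ = -1/6  ⇒  CG² = 36/5*(-1/6)² = 1/5
CG = −√(1/5) = -0.447214

−√(1/5) ≈ -0.447214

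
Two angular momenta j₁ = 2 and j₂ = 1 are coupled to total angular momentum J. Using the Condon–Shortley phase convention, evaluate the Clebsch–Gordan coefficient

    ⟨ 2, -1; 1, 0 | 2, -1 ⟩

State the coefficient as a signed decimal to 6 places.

-0.408248  (= −√(1/6))

√[5·1!3!1!/6! · 1!3!1!1!1!3!] = √(3/2)
  +(−1)^0/∏(0,1,3,1,0,0)! = 1/6  (running 1/6)
  +(−1)^1/∏(1,0,2,0,1,1)! = -1/2  (running -1/3)
⟨..|..⟩ = √(3/2)·(-1/3) = -0.408248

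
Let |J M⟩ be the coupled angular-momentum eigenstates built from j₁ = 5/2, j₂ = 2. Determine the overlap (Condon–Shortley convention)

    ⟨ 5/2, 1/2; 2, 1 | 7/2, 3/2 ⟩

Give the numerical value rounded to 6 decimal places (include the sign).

-0.308607  (= −√(2/21))

j₁+j₂−J=1  J+j₁−j₂=4  J−j₁+j₂=3  j₁+j₂+J+1=9
(j₁±m₁, j₂±m₂, J±M) = (3,2,3,1,5,2)
P² = 384/7
sum k=0..1:
  [0] +1/24 = 1/24
  [1] −1/12 = -1/12
S = -1/24
C² = P²·S² = 2/21 ; C = -0.308607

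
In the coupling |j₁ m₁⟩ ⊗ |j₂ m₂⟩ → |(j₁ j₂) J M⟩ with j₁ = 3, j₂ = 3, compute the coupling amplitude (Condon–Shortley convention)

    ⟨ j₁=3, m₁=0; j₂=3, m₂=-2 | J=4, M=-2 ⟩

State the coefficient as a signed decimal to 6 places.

j₁+j₂−J=2  J+j₁−j₂=4  J−j₁+j₂=4  j₁+j₂+J+1=11
(j₁±m₁, j₂±m₂, J±M) = (3,3,1,5,2,6)
P² = 124416/77
sum k=0..1:
  [0] +1/72 = 1/72
  [1] −1/96 = -1/96
S = 1/288
C² = P²·S² = 3/154 ; C = +0.139573

+√(3/154) = +0.139573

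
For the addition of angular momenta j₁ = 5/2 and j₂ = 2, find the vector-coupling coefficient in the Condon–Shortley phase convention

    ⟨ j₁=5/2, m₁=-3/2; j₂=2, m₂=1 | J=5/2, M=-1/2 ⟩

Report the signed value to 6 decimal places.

j₁+j₂−J=2  J+j₁−j₂=3  J−j₁+j₂=2  j₁+j₂+J+1=8
(j₁±m₁, j₂±m₂, J±M) = (1,4,3,1,2,3)
P² = 216/35
sum k=1..2:
  [1] −1/12 = -1/12
  [2] +1/4 = 1/4
S = 1/6
C² = P²·S² = 6/35 ; C = +0.414039

+0.414039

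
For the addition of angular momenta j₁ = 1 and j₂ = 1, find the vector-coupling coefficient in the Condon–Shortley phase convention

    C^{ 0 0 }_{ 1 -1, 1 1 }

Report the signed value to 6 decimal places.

+0.577350

√[1·2!0!0!/3! · 0!2!2!0!0!0!] = √(4/3)
  +(−1)^2/∏(2,0,0,0,0,0)! = 1/2  (running 1/2)
⟨..|..⟩ = √(4/3)·(1/2) = +0.577350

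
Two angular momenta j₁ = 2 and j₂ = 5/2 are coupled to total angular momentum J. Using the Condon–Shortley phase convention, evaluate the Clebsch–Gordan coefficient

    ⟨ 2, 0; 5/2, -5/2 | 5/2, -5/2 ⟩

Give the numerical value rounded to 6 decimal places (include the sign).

+√(5/14) = +0.597614

j₁+j₂−J=2  J+j₁−j₂=2  J−j₁+j₂=3  j₁+j₂+J+1=8
(j₁±m₁, j₂±m₂, J±M) = (2,2,0,5,0,5)
P² = 1440/7
sum k=0..0:
  [0] +1/24 = 1/24
S = 1/24
C² = P²·S² = 5/14 ; C = +0.597614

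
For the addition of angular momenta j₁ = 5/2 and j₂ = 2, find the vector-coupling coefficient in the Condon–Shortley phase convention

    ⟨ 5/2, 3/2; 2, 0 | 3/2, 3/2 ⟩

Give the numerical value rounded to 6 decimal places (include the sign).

−√(12/35) = -0.585540

triangle: 3!×2!×1!/7! = 12/5040
(j±m)!: 4!×1!×2!×2!×3!×0! = 576
prefactor² = (2J+1)×Δ×N² = 192/35
  k=1: −1/(1!×2!×0!×1!×2!×0!) = -1/4
Σ = -1/4  ⇒  CG² = 192/35×(-1/4)² = 12/35
CG = −√(12/35) = -0.585540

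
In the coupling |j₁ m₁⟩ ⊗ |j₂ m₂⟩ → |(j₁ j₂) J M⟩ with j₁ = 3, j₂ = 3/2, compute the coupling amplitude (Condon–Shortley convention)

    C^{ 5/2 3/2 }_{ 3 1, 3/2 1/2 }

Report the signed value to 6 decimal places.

triangle: 2!·4!·1!/8! = 48/40320
(j±m)!: 4!·2!·2!·1!·4!·1! = 2304
prefactor² = (2J+1)·Δ·N² = 576/35
  k=1: −1/(1!·1!·1!·1!·3!·0!) = -1/6
  k=2: +1/(2!·0!·0!·0!·4!·1!) = 1/48
Σ = -7/48  ⇒  CG² = 576/35·(-7/48)² = 7/20
CG = −√(7/20) = -0.591608

-0.591608  (= −√(7/20))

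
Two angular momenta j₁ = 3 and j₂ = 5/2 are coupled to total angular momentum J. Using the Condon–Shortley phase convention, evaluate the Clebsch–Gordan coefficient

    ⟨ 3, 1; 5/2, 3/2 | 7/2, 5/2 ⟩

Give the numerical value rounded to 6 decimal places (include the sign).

triangle: 2!·4!·3!/10! = 288/3628800
(j±m)!: 4!·2!·4!·1!·6!·1! = 829440
prefactor² = (2J+1)·Δ·N² = 18432/35
  k=1: −1/(1!·1!·1!·3!·3!·0!) = -1/36
  k=2: +1/(2!·0!·0!·2!·4!·1!) = 1/96
Σ = -5/288  ⇒  CG² = 18432/35·(-5/288)² = 10/63
CG = −√(10/63) = -0.398410

−√(10/63) ≈ -0.398410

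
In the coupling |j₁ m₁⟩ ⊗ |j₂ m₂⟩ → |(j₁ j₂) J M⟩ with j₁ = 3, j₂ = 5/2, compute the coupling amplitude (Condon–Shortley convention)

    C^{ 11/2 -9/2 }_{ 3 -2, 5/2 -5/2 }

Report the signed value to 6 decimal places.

√[12·0!6!5!/12! · 1!5!0!5!1!10!] = √(1244160000/11)
  +(−1)^0/∏(0,0,5,0,1,5)! = 1/14400  (running 1/14400)
⟨..|..⟩ = √(1244160000/11)·(1/14400) = +0.738549

+0.738549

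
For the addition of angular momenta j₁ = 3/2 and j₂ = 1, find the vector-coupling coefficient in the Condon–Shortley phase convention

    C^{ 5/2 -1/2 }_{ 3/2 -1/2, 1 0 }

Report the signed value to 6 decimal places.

+√(3/5) ≈ +0.774597

√[6·0!3!2!/6! · 1!2!1!1!2!3!] = √(12/5)
  +(−1)^0/∏(0,0,2,1,1,1)! = 1/2  (running 1/2)
⟨..|..⟩ = √(12/5)·(1/2) = +0.774597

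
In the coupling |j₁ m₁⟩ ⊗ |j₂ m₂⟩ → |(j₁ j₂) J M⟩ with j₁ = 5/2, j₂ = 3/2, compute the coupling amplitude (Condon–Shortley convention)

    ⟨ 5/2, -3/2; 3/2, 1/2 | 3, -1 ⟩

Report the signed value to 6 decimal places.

-0.639010  (= −√(49/120))

triangle: 1!*4!*2!/8! = 48/40320
(j±m)!: 1!*4!*2!*1!*2!*4! = 2304
prefactor² = (2J+1)*Δ*N² = 96/5
  k=0: +1/(0!*1!*4!*2!*0!*0!) = 1/48
  k=1: −1/(1!*0!*3!*1!*1!*1!) = -1/6
Σ = -7/48  ⇒  CG² = 96/5*(-7/48)² = 49/120
CG = −√(49/120) = -0.639010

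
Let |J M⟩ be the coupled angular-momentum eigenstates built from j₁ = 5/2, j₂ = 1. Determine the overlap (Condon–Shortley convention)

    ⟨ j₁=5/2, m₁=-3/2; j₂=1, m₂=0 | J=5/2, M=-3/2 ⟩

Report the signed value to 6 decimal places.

-0.507093

triangle: 1!×4!×1!/7! = 24/5040
(j±m)!: 1!×4!×1!×1!×1!×4! = 576
prefactor² = (2J+1)×Δ×N² = 576/35
  k=0: +1/(0!×1!×4!×1!×0!×0!) = 1/24
  k=1: −1/(1!×0!×3!×0!×1!×1!) = -1/6
Σ = -1/8  ⇒  CG² = 576/35×(-1/8)² = 9/35
CG = −√(9/35) = -0.507093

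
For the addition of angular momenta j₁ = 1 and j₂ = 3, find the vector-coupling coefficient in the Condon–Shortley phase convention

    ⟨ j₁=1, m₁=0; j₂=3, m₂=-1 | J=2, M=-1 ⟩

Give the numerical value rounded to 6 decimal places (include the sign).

triangle: 2!*0!*4!/7! = 48/5040
(j±m)!: 1!*1!*2!*4!*1!*3! = 288
prefactor² = (2J+1)*Δ*N² = 96/7
  k=1: −1/(1!*1!*0!*1!*0!*3!) = -1/6
Σ = -1/6  ⇒  CG² = 96/7*(-1/6)² = 8/21
CG = −√(8/21) = -0.617213

-0.617213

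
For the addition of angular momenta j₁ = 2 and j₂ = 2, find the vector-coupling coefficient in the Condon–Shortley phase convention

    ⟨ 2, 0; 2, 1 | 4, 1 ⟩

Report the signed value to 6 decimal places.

triangle: 0!·4!·4!/9! = 576/362880
(j±m)!: 2!·2!·3!·1!·5!·3! = 17280
prefactor² = (2J+1)·Δ·N² = 1728/7
  k=0: +1/(0!·0!·2!·3!·2!·1!) = 1/24
Σ = 1/24  ⇒  CG² = 1728/7·1/24² = 3/7
CG = +√(3/7) = +0.654654

+0.654654  (= +√(3/7))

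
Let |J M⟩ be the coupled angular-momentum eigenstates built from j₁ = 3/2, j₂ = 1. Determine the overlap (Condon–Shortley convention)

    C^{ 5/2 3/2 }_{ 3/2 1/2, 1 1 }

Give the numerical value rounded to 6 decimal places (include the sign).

triangle: 0!·3!·2!/6! = 12/720
(j±m)!: 2!·1!·2!·0!·4!·1! = 96
prefactor² = (2J+1)·Δ·N² = 48/5
  k=0: +1/(0!·0!·1!·2!·2!·0!) = 1/4
Σ = 1/4  ⇒  CG² = 48/5·1/4² = 3/5
CG = +√(3/5) = +0.774597

+0.774597  (= +√(3/5))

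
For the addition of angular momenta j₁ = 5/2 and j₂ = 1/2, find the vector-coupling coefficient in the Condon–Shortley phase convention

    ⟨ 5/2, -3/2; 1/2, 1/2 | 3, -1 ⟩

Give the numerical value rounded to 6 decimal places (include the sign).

√[7·0!5!1!/7! · 1!4!1!0!2!4!] = √(192)
  +(−1)^0/∏(0,0,4,1,1,0)! = 1/24  (running 1/24)
⟨..|..⟩ = √(192)·(1/24) = +0.577350

+0.577350  (= +√(1/3))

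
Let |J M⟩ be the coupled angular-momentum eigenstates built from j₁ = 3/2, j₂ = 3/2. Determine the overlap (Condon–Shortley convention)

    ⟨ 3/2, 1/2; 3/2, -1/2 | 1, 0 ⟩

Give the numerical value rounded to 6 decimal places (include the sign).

-0.223607  (= −√(1/20))

j₁+j₂−J=2  J+j₁−j₂=1  J−j₁+j₂=1  j₁+j₂+J+1=5
(j₁±m₁, j₂±m₂, J±M) = (2,1,1,2,1,1)
P² = 1/5
sum k=0..1:
  [0] +1/2 = 1/2
  [1] −1/1 = -1
S = -1/2
C² = P²·S² = 1/20 ; C = -0.223607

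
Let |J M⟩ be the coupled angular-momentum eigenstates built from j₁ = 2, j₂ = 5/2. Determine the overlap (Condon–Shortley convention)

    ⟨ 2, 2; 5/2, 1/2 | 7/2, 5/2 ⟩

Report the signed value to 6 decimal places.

j₁+j₂−J=1  J+j₁−j₂=3  J−j₁+j₂=4  j₁+j₂+J+1=9
(j₁±m₁, j₂±m₂, J±M) = (4,0,3,2,6,1)
P² = 4608/7
sum k=0..0:
  [0] +1/36 = 1/36
S = 1/36
C² = P²·S² = 32/63 ; C = +0.712697

+√(32/63) ≈ +0.712697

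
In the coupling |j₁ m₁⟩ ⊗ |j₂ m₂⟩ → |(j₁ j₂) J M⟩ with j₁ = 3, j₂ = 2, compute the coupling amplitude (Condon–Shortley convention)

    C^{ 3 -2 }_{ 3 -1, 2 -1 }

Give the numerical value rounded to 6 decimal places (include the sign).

j₁+j₂−J=2  J+j₁−j₂=4  J−j₁+j₂=2  j₁+j₂+J+1=9
(j₁±m₁, j₂±m₂, J±M) = (2,4,1,3,1,5)
P² = 64
sum k=0..1:
  [0] +1/48 = 1/48
  [1] −1/12 = -1/12
S = -1/16
C² = P²·S² = 1/4 ; C = -0.500000

-0.500000  (= −√(1/4))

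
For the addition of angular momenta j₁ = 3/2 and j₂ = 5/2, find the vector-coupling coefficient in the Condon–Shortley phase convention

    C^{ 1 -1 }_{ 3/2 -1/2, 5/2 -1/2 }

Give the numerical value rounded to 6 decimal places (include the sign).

triangle: 3!·0!·2!/6! = 12/720
(j±m)!: 1!·2!·2!·3!·0!·2! = 48
prefactor² = (2J+1)·Δ·N² = 12/5
  k=2: +1/(2!·1!·0!·0!·0!·2!) = 1/4
Σ = 1/4  ⇒  CG² = 12/5·1/4² = 3/20
CG = +√(3/20) = +0.387298

+0.387298  (= +√(3/20))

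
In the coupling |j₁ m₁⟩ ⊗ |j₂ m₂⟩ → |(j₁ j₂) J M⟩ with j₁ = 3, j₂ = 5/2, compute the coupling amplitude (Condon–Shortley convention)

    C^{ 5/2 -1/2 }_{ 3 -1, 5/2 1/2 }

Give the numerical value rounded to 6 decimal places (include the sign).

+0.478091  (= +√(8/35))

√[6·3!3!2!/9! · 2!4!3!2!2!3!] = √(288/35)
  +(−1)^1/∏(1,2,3,2,0,0)! = -1/24  (running -1/24)
  +(−1)^2/∏(2,1,2,1,1,1)! = 1/4  (running 5/24)
  +(−1)^3/∏(3,0,1,0,2,2)! = -1/24  (running 1/6)
⟨..|..⟩ = √(288/35)·(1/6) = +0.478091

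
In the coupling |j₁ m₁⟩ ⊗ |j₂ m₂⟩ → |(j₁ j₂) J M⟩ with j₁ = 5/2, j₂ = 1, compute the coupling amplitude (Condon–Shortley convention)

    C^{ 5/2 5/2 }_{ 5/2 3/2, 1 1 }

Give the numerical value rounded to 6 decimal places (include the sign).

√[6·1!4!1!/7! · 4!1!2!0!5!0!] = √(1152/7)
  +(−1)^1/∏(1,0,0,1,4,0)! = -1/24  (running -1/24)
⟨..|..⟩ = √(1152/7)·(-1/24) = -0.534522

-0.534522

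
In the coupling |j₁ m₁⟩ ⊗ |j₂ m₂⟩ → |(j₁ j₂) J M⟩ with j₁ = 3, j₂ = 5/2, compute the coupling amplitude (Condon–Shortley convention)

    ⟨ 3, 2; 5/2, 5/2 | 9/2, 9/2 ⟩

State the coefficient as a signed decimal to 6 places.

√[10·1!5!4!/11! · 5!1!5!0!9!0!] = √(41472000/11)
  +(−1)^1/∏(1,0,0,4,5,0)! = -1/2880  (running -1/2880)
⟨..|..⟩ = √(41472000/11)·(-1/2880) = -0.674200

−√(5/11) = -0.674200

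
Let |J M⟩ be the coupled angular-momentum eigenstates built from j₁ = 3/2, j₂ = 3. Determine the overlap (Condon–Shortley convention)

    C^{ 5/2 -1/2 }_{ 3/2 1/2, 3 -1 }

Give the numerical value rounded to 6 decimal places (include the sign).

√[6·2!1!4!/8! · 2!1!2!4!2!3!] = √(288/35)
  +(−1)^0/∏(0,2,1,2,0,2)! = 1/8  (running 1/8)
  +(−1)^1/∏(1,1,0,1,1,3)! = -1/6  (running -1/24)
⟨..|..⟩ = √(288/35)·(-1/24) = -0.119523

-0.119523  (= −√(1/70))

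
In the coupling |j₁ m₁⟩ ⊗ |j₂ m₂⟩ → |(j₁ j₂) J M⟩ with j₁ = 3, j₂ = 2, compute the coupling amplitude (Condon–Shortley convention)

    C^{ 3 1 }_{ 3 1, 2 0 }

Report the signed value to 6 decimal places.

j₁+j₂−J=2  J+j₁−j₂=4  J−j₁+j₂=2  j₁+j₂+J+1=9
(j₁±m₁, j₂±m₂, J±M) = (4,2,2,2,4,2)
P² = 256/15
sum k=0..2:
  [0] +1/16 = 1/16
  [1] −1/6 = -1/6
  [2] +1/96 = 1/96
S = -3/32
C² = P²·S² = 3/20 ; C = -0.387298

−√(3/20) ≈ -0.387298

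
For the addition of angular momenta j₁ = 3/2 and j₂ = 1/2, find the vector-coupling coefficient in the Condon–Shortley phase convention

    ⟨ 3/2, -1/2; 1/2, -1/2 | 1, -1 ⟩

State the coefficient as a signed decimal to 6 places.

+√(1/4) ≈ +0.500000

√[3·1!2!0!/4! · 1!2!0!1!0!2!] = √(1)
  +(−1)^0/∏(0,1,2,0,0,0)! = 1/2  (running 1/2)
⟨..|..⟩ = √(1)·(1/2) = +0.500000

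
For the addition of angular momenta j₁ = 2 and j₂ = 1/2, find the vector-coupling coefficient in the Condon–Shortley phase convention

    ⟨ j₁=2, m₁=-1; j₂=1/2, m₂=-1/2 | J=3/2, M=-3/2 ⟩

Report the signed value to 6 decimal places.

+√(1/5) ≈ +0.447214

j₁+j₂−J=1  J+j₁−j₂=3  J−j₁+j₂=0  j₁+j₂+J+1=5
(j₁±m₁, j₂±m₂, J±M) = (1,3,0,1,0,3)
P² = 36/5
sum k=0..0:
  [0] +1/6 = 1/6
S = 1/6
C² = P²·S² = 1/5 ; C = +0.447214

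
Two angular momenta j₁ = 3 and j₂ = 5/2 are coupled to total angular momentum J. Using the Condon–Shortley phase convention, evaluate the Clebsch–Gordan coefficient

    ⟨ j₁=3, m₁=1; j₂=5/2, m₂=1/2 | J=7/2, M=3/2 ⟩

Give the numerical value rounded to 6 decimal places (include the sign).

√[8·2!4!3!/10! · 4!2!3!2!5!2!] = √(3072/35)
  +(−1)^0/∏(0,2,2,3,2,0)! = 1/48  (running 1/48)
  +(−1)^1/∏(1,1,1,2,3,1)! = -1/12  (running -1/16)
  +(−1)^2/∏(2,0,0,1,4,2)! = 1/96  (running -5/96)
⟨..|..⟩ = √(3072/35)·(-5/96) = -0.487950

−√(5/21) = -0.487950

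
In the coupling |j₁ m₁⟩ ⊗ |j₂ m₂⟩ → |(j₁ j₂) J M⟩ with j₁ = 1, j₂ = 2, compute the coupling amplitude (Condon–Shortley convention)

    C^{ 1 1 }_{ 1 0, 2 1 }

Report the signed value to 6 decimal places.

−√(3/10) = -0.547723

j₁+j₂−J=2  J+j₁−j₂=0  J−j₁+j₂=2  j₁+j₂+J+1=5
(j₁±m₁, j₂±m₂, J±M) = (1,1,3,1,2,0)
P² = 6/5
sum k=1..1:
  [1] −1/2 = -1/2
S = -1/2
C² = P²·S² = 3/10 ; C = -0.547723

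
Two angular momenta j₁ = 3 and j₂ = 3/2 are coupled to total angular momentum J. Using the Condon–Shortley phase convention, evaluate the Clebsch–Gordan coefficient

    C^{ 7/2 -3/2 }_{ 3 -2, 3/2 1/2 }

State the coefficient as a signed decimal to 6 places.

-0.654654  (= −√(3/7))

√[8·1!5!2!/9! · 1!5!2!1!2!5!] = √(6400/21)
  +(−1)^0/∏(0,1,5,2,0,0)! = 1/240  (running 1/240)
  +(−1)^1/∏(1,0,4,1,1,1)! = -1/24  (running -3/80)
⟨..|..⟩ = √(6400/21)·(-3/80) = -0.654654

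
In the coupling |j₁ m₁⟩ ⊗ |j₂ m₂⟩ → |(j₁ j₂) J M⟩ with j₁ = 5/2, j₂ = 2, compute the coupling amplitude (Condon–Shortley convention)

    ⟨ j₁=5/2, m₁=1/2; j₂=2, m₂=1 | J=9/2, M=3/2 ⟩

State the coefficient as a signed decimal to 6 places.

+√(10/21) = +0.690066

j₁+j₂−J=0  J+j₁−j₂=5  J−j₁+j₂=4  j₁+j₂+J+1=10
(j₁±m₁, j₂±m₂, J±M) = (3,2,3,1,6,3)
P² = 17280/7
sum k=0..0:
  [0] +1/72 = 1/72
S = 1/72
C² = P²·S² = 10/21 ; C = +0.690066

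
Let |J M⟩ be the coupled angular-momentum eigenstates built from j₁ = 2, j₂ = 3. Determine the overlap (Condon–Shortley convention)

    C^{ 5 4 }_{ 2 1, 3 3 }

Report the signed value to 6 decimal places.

+0.632456  (= +√(2/5))

√[11·0!4!6!/11! · 3!1!6!0!9!1!] = √(7464960)
  +(−1)^0/∏(0,0,1,6,3,0)! = 1/4320  (running 1/4320)
⟨..|..⟩ = √(7464960)·(1/4320) = +0.632456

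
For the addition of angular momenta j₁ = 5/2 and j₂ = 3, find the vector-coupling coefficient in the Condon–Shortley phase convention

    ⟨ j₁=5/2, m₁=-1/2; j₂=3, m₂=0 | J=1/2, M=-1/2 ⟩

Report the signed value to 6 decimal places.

triangle: 5!·0!·1!/7! = 120/5040
(j±m)!: 2!·3!·3!·3!·0!·1! = 432
prefactor² = (2J+1)·Δ·N² = 144/7
  k=3: −1/(3!·2!·0!·0!·0!·1!) = -1/12
Σ = -1/12  ⇒  CG² = 144/7·(-1/12)² = 1/7
CG = −√(1/7) = -0.377964

−√(1/7) = -0.377964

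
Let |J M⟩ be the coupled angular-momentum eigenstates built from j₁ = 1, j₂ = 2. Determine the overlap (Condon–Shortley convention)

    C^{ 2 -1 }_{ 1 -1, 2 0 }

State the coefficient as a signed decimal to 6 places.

triangle: 1!×1!×3!/6! = 6/720
(j±m)!: 0!×2!×2!×2!×1!×3! = 48
prefactor² = (2J+1)×Δ×N² = 2
  k=1: −1/(1!×0!×1!×1!×0!×2!) = -1/2
Σ = -1/2  ⇒  CG² = 2×(-1/2)² = 1/2
CG = −√(1/2) = -0.707107

−√(1/2) = -0.707107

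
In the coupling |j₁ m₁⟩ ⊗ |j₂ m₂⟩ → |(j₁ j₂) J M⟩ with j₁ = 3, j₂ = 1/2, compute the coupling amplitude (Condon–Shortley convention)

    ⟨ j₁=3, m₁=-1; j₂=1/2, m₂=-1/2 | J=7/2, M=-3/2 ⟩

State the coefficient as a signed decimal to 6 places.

j₁+j₂−J=0  J+j₁−j₂=6  J−j₁+j₂=1  j₁+j₂+J+1=8
(j₁±m₁, j₂±m₂, J±M) = (2,4,0,1,2,5)
P² = 11520/7
sum k=0..0:
  [0] +1/48 = 1/48
S = 1/48
C² = P²·S² = 5/7 ; C = +0.845154

+0.845154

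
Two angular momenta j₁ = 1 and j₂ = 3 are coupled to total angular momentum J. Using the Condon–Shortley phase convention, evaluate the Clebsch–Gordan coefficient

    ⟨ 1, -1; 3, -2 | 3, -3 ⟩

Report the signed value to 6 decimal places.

j₁+j₂−J=1  J+j₁−j₂=1  J−j₁+j₂=5  j₁+j₂+J+1=8
(j₁±m₁, j₂±m₂, J±M) = (0,2,1,5,0,6)
P² = 3600
sum k=1..1:
  [1] −1/120 = -1/120
S = -1/120
C² = P²·S² = 1/4 ; C = -0.500000

−√(1/4) ≈ -0.500000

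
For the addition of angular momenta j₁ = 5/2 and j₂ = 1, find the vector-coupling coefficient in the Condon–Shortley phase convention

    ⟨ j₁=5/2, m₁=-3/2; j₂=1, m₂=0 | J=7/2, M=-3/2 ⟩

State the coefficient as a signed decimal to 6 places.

+0.690066

triangle: 0!·5!·2!/8! = 240/40320
(j±m)!: 1!·4!·1!·1!·2!·5! = 5760
prefactor² = (2J+1)·Δ·N² = 1920/7
  k=0: +1/(0!·0!·4!·1!·1!·1!) = 1/24
Σ = 1/24  ⇒  CG² = 1920/7·1/24² = 10/21
CG = +√(10/21) = +0.690066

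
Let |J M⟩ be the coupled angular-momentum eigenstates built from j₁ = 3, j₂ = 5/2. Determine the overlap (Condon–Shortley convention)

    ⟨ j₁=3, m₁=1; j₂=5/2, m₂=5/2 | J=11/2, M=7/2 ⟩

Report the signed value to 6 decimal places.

√[12·0!6!5!/12! · 4!2!5!0!9!2!] = √(99532800/11)
  +(−1)^0/∏(0,0,2,5,4,0)! = 1/5760  (running 1/5760)
⟨..|..⟩ = √(99532800/11)·(1/5760) = +0.522233

+0.522233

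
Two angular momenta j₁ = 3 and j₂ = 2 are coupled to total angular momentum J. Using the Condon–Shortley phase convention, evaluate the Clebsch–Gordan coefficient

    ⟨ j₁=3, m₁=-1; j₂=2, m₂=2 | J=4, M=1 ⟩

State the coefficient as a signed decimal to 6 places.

triangle: 1!×5!×3!/10! = 720/3628800
(j±m)!: 2!×4!×4!×0!×5!×3! = 829440
prefactor² = (2J+1)×Δ×N² = 10368/7
  k=1: −1/(1!×0!×3!×3!×2!×0!) = -1/72
Σ = -1/72  ⇒  CG² = 10368/7×(-1/72)² = 2/7
CG = −√(2/7) = -0.534522

-0.534522  (= −√(2/7))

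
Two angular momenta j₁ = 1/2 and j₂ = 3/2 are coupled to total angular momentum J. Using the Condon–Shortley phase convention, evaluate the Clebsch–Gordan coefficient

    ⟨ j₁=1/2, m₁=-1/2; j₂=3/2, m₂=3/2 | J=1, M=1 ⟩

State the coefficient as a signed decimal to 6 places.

√[3·1!0!2!/4! · 0!1!3!0!2!0!] = √(3)
  +(−1)^1/∏(1,0,0,2,0,0)! = -1/2  (running -1/2)
⟨..|..⟩ = √(3)·(-1/2) = -0.866025

−√(3/4) = -0.866025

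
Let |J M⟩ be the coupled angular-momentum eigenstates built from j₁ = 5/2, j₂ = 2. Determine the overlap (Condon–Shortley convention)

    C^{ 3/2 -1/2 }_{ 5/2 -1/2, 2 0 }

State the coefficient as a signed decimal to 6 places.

√[4·3!2!1!/7! · 2!3!2!2!1!2!] = √(32/35)
  +(−1)^1/∏(1,2,2,1,0,0)! = -1/4  (running -1/4)
  +(−1)^2/∏(2,1,1,0,1,1)! = 1/2  (running 1/4)
⟨..|..⟩ = √(32/35)·(1/4) = +0.239046

+0.239046  (= +√(2/35))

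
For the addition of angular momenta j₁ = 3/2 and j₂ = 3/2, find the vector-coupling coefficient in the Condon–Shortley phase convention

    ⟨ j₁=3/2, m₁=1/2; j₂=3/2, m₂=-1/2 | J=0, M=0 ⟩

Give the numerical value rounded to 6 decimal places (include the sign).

triangle: 3!×0!×0!/4! = 6/24
(j±m)!: 2!×1!×1!×2!×0!×0! = 4
prefactor² = (2J+1)×Δ×N² = 1
  k=1: −1/(1!×2!×0!×0!×0!×0!) = -1/2
Σ = -1/2  ⇒  CG² = 1×(-1/2)² = 1/4
CG = −√(1/4) = -0.500000

−√(1/4) = -0.500000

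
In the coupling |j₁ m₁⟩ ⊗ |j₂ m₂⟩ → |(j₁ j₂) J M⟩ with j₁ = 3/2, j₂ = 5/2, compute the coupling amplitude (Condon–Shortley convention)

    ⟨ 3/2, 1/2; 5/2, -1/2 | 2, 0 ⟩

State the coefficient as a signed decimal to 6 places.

−√(1/14) = -0.267261

triangle: 2!·1!·3!/7! = 12/5040
(j±m)!: 2!·1!·2!·3!·2!·2! = 96
prefactor² = (2J+1)·Δ·N² = 8/7
  k=0: +1/(0!·2!·1!·2!·0!·1!) = 1/4
  k=1: −1/(1!·1!·0!·1!·1!·2!) = -1/2
Σ = -1/4  ⇒  CG² = 8/7·(-1/4)² = 1/14
CG = −√(1/14) = -0.267261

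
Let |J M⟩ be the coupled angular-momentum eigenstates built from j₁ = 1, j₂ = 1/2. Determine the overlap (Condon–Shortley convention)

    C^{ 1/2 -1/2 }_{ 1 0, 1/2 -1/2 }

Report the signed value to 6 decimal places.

j₁+j₂−J=1  J+j₁−j₂=1  J−j₁+j₂=0  j₁+j₂+J+1=3
(j₁±m₁, j₂±m₂, J±M) = (1,1,0,1,0,1)
P² = 1/3
sum k=0..0:
  [0] +1/1 = 1
S = 1
C² = P²·S² = 1/3 ; C = +0.577350

+√(1/3) = +0.577350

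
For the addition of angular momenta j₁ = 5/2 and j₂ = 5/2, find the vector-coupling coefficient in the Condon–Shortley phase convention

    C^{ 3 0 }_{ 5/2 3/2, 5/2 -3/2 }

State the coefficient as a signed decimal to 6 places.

triangle: 2!×3!×3!/9! = 72/362880
(j±m)!: 4!×1!×1!×4!×3!×3! = 20736
prefactor² = (2J+1)×Δ×N² = 144/5
  k=0: +1/(0!×2!×1!×1!×2!×2!) = 1/8
  k=1: −1/(1!×1!×0!×0!×3!×3!) = -1/36
Σ = 7/72  ⇒  CG² = 144/5×7/72² = 49/180
CG = +√(49/180) = +0.521749

+√(49/180) = +0.521749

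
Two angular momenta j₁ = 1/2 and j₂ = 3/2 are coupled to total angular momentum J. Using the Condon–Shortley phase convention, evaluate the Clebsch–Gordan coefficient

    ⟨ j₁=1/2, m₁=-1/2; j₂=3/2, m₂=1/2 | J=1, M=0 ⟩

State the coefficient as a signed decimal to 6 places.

-0.707107  (= −√(1/2))

√[3·1!0!2!/4! · 0!1!2!1!1!1!] = √(1/2)
  +(−1)^1/∏(1,0,0,1,0,1)! = -1  (running -1)
⟨..|..⟩ = √(1/2)·(-1) = -0.707107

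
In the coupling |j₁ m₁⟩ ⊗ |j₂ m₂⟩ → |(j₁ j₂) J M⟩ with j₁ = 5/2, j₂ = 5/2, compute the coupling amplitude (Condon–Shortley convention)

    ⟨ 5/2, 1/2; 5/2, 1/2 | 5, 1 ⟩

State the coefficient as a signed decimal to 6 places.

√[11·0!5!5!/11! · 3!2!3!2!6!4!] = √(69120/7)
  +(−1)^0/∏(0,0,2,3,3,2)! = 1/144  (running 1/144)
⟨..|..⟩ = √(69120/7)·(1/144) = +0.690066

+√(10/21) = +0.690066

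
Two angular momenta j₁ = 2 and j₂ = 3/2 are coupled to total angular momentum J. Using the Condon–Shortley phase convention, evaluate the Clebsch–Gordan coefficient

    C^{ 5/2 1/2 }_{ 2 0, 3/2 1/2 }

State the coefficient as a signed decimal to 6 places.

-0.292770

j₁+j₂−J=1  J+j₁−j₂=3  J−j₁+j₂=2  j₁+j₂+J+1=7
(j₁±m₁, j₂±m₂, J±M) = (2,2,2,1,3,2)
P² = 48/35
sum k=0..1:
  [0] +1/4 = 1/4
  [1] −1/2 = -1/2
S = -1/4
C² = P²·S² = 3/35 ; C = -0.292770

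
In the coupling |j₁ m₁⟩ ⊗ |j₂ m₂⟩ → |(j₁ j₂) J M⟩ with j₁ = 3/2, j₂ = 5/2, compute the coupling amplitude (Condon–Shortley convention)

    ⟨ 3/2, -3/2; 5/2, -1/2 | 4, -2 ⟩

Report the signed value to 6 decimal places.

+√(5/14) = +0.597614

triangle: 0!·3!·5!/9! = 720/362880
(j±m)!: 0!·3!·2!·3!·2!·6! = 103680
prefactor² = (2J+1)·Δ·N² = 12960/7
  k=0: +1/(0!·0!·3!·2!·0!·3!) = 1/72
Σ = 1/72  ⇒  CG² = 12960/7·1/72² = 5/14
CG = +√(5/14) = +0.597614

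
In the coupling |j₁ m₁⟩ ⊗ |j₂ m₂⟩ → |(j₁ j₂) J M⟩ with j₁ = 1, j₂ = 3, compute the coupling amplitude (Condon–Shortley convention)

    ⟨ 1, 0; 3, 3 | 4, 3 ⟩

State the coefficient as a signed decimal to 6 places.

+0.500000  (= +√(1/4))

√[9·0!2!6!/9! · 1!1!6!0!7!1!] = √(129600)
  +(−1)^0/∏(0,0,1,6,1,0)! = 1/720  (running 1/720)
⟨..|..⟩ = √(129600)·(1/720) = +0.500000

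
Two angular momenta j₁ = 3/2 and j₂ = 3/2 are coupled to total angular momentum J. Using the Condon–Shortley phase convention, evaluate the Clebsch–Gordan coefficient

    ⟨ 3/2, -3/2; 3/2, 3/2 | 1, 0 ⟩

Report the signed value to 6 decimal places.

+0.670820  (= +√(9/20))

√[3·2!1!1!/5! · 0!3!3!0!1!1!] = √(9/5)
  +(−1)^2/∏(2,0,1,1,0,0)! = 1/2  (running 1/2)
⟨..|..⟩ = √(9/5)·(1/2) = +0.670820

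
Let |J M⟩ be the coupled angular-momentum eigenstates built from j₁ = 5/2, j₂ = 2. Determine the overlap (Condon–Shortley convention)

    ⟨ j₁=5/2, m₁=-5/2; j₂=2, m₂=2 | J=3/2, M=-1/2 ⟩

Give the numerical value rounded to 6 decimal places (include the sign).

√[4·3!2!1!/7! · 0!5!4!0!1!2!] = √(384/7)
  +(−1)^3/∏(3,0,2,1,0,0)! = -1/12  (running -1/12)
⟨..|..⟩ = √(384/7)·(-1/12) = -0.617213

-0.617213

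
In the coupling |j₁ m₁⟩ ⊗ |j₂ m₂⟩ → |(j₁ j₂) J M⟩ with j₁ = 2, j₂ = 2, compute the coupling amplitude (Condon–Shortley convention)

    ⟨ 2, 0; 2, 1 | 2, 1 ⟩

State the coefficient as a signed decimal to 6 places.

√[5·2!2!2!/7! · 2!2!3!1!3!1!] = √(8/7)
  +(−1)^1/∏(1,1,1,2,1,0)! = -1/2  (running -1/2)
  +(−1)^2/∏(2,0,0,1,2,1)! = 1/4  (running -1/4)
⟨..|..⟩ = √(8/7)·(-1/4) = -0.267261

-0.267261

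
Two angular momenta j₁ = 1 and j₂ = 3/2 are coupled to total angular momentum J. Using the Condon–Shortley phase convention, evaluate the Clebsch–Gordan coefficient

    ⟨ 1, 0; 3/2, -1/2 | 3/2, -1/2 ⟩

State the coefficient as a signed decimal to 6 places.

+0.258199

√[4·1!1!2!/5! · 1!1!1!2!1!2!] = √(4/15)
  +(−1)^0/∏(0,1,1,1,0,1)! = 1  (running 1)
  +(−1)^1/∏(1,0,0,0,1,2)! = -1/2  (running 1/2)
⟨..|..⟩ = √(4/15)·(1/2) = +0.258199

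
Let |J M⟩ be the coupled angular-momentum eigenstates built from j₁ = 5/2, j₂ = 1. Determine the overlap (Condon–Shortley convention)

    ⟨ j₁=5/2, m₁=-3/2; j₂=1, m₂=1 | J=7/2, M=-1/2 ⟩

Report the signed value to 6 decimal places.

+0.377964  (= +√(1/7))

triangle: 0!·5!·2!/8! = 240/40320
(j±m)!: 1!·4!·2!·0!·3!·4! = 6912
prefactor² = (2J+1)·Δ·N² = 2304/7
  k=0: +1/(0!·0!·4!·2!·1!·0!) = 1/48
Σ = 1/48  ⇒  CG² = 2304/7·1/48² = 1/7
CG = +√(1/7) = +0.377964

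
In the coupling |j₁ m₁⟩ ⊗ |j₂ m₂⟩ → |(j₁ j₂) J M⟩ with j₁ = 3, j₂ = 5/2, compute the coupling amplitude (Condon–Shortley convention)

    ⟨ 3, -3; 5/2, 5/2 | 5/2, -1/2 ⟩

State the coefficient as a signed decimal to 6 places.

triangle: 3!·3!·2!/9! = 72/362880
(j±m)!: 0!·6!·5!·0!·2!·3! = 1036800
prefactor² = (2J+1)·Δ·N² = 8640/7
  k=3: −1/(3!·0!·3!·2!·0!·0!) = -1/72
Σ = -1/72  ⇒  CG² = 8640/7·(-1/72)² = 5/21
CG = −√(5/21) = -0.487950

−√(5/21) = -0.487950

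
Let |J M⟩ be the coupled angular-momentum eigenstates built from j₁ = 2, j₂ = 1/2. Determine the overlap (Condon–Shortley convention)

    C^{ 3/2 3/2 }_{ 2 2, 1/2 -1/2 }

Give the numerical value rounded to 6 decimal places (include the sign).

triangle: 1!×3!×0!/5! = 6/120
(j±m)!: 4!×0!×0!×1!×3!×0! = 144
prefactor² = (2J+1)×Δ×N² = 144/5
  k=0: +1/(0!×1!×0!×0!×3!×0!) = 1/6
Σ = 1/6  ⇒  CG² = 144/5×1/6² = 4/5
CG = +√(4/5) = +0.894427

+0.894427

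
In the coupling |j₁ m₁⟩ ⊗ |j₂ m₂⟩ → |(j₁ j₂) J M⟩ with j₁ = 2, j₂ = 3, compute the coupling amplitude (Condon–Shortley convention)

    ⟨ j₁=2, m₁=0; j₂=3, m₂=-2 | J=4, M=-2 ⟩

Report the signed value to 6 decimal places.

+√(12/35) ≈ +0.585540

triangle: 1!*3!*5!/10! = 720/3628800
(j±m)!: 2!*2!*1!*5!*2!*6! = 691200
prefactor² = (2J+1)*Δ*N² = 8640/7
  k=0: +1/(0!*1!*2!*1!*1!*4!) = 1/48
  k=1: −1/(1!*0!*1!*0!*2!*5!) = -1/240
Σ = 1/60  ⇒  CG² = 8640/7*1/60² = 12/35
CG = +√(12/35) = +0.585540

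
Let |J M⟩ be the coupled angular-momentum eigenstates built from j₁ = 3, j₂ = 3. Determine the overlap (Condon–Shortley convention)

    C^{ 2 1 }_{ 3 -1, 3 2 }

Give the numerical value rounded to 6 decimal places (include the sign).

j₁+j₂−J=4  J+j₁−j₂=2  J−j₁+j₂=2  j₁+j₂+J+1=9
(j₁±m₁, j₂±m₂, J±M) = (2,4,5,1,3,1)
P² = 320/7
sum k=3..4:
  [3] −1/12 = -1/12
  [4] +1/48 = 1/48
S = -1/16
C² = P²·S² = 5/28 ; C = -0.422577

-0.422577  (= −√(5/28))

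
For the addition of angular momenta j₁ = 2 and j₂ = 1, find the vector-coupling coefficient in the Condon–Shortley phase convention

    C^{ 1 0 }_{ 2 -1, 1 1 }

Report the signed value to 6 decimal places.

j₁+j₂−J=2  J+j₁−j₂=2  J−j₁+j₂=0  j₁+j₂+J+1=5
(j₁±m₁, j₂±m₂, J±M) = (1,3,2,0,1,1)
P² = 6/5
sum k=2..2:
  [2] +1/2 = 1/2
S = 1/2
C² = P²·S² = 3/10 ; C = +0.547723

+√(3/10) = +0.547723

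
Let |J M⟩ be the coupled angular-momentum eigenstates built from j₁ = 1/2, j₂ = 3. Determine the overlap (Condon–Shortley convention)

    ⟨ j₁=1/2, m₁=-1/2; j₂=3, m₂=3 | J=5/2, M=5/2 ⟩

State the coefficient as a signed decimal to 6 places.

j₁+j₂−J=1  J+j₁−j₂=0  J−j₁+j₂=5  j₁+j₂+J+1=7
(j₁±m₁, j₂±m₂, J±M) = (0,1,6,0,5,0)
P² = 86400/7
sum k=1..1:
  [1] −1/120 = -1/120
S = -1/120
C² = P²·S² = 6/7 ; C = -0.925820

-0.925820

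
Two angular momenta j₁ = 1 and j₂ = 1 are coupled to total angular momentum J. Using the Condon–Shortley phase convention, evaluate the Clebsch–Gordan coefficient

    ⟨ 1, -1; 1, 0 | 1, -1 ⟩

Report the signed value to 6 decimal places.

triangle: 1!*1!*1!/4! = 1/24
(j±m)!: 0!*2!*1!*1!*0!*2! = 4
prefactor² = (2J+1)*Δ*N² = 1/2
  k=1: −1/(1!*0!*1!*0!*0!*1!) = -1
Σ = -1  ⇒  CG² = 1/2*(-1)² = 1/2
CG = −√(1/2) = -0.707107

−√(1/2) ≈ -0.707107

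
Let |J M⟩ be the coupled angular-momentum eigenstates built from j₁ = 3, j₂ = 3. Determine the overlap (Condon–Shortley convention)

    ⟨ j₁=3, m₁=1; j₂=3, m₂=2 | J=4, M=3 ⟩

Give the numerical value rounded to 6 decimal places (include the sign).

−√(1/11) ≈ -0.301511

j₁+j₂−J=2  J+j₁−j₂=4  J−j₁+j₂=4  j₁+j₂+J+1=11
(j₁±m₁, j₂±m₂, J±M) = (4,2,5,1,7,1)
P² = 82944/11
sum k=1..2:
  [1] −1/144 = -1/144
  [2] +1/288 = 1/288
S = -1/288
C² = P²·S² = 1/11 ; C = -0.301511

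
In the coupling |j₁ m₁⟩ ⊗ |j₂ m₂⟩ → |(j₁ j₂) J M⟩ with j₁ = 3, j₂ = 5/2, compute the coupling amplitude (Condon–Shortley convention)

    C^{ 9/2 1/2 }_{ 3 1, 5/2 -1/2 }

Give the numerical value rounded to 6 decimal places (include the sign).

triangle: 1!·5!·4!/11! = 2880/39916800
(j±m)!: 4!·2!·2!·3!·5!·4! = 1658880
prefactor² = (2J+1)·Δ·N² = 92160/77
  k=0: +1/(0!·1!·2!·2!·3!·2!) = 1/48
  k=1: −1/(1!·0!·1!·1!·4!·3!) = -1/144
Σ = 1/72  ⇒  CG² = 92160/77·1/72² = 160/693
CG = +√(160/693) = +0.480500

+√(160/693) ≈ +0.480500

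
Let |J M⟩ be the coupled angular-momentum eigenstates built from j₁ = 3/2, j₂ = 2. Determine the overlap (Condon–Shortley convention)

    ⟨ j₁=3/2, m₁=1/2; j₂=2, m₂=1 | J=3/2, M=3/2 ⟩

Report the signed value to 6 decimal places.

-0.632456  (= −√(2/5))

√[4·2!1!2!/6! · 2!1!3!1!3!0!] = √(8/5)
  +(−1)^1/∏(1,1,0,2,1,0)! = -1/2  (running -1/2)
⟨..|..⟩ = √(8/5)·(-1/2) = -0.632456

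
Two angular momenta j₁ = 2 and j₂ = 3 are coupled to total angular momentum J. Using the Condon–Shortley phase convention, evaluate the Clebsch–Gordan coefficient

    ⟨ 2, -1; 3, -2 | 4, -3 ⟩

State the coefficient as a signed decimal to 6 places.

+0.223607

j₁+j₂−J=1  J+j₁−j₂=3  J−j₁+j₂=5  j₁+j₂+J+1=10
(j₁±m₁, j₂±m₂, J±M) = (1,3,1,5,1,7)
P² = 6480
sum k=0..1:
  [0] +1/144 = 1/144
  [1] −1/240 = -1/240
S = 1/360
C² = P²·S² = 1/20 ; C = +0.223607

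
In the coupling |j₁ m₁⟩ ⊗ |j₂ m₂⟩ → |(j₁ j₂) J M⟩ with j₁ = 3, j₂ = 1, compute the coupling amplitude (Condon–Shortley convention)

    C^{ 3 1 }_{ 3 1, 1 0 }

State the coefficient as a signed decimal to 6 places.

+√(1/12) = +0.288675

j₁+j₂−J=1  J+j₁−j₂=5  J−j₁+j₂=1  j₁+j₂+J+1=8
(j₁±m₁, j₂±m₂, J±M) = (4,2,1,1,4,2)
P² = 48
sum k=0..1:
  [0] +1/12 = 1/12
  [1] −1/24 = -1/24
S = 1/24
C² = P²·S² = 1/12 ; C = +0.288675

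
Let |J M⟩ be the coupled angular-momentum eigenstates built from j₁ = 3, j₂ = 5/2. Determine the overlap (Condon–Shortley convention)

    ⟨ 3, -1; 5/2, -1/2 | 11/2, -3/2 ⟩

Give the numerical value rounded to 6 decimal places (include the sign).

+0.674200  (= +√(5/11))

triangle: 0!×6!×5!/12! = 86400/479001600
(j±m)!: 2!×4!×2!×3!×4!×7! = 69672960
prefactor² = (2J+1)×Δ×N² = 1658880/11
  k=0: +1/(0!×0!×4!×2!×2!×3!) = 1/576
Σ = 1/576  ⇒  CG² = 1658880/11×1/576² = 5/11
CG = +√(5/11) = +0.674200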